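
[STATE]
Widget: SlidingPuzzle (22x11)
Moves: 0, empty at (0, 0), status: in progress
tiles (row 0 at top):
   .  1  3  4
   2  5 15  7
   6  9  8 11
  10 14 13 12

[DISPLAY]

┌────┬────┬────┬────┐ 
│    │  1 │  3 │  4 │ 
├────┼────┼────┼────┤ 
│  2 │  5 │ 15 │  7 │ 
├────┼────┼────┼────┤ 
│  6 │  9 │  8 │ 11 │ 
├────┼────┼────┼────┤ 
│ 10 │ 14 │ 13 │ 12 │ 
└────┴────┴────┴────┘ 
Moves: 0              
                      


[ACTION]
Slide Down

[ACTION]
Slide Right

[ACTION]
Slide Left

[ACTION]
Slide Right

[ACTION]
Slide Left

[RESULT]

┌────┬────┬────┬────┐ 
│  1 │    │  3 │  4 │ 
├────┼────┼────┼────┤ 
│  2 │  5 │ 15 │  7 │ 
├────┼────┼────┼────┤ 
│  6 │  9 │  8 │ 11 │ 
├────┼────┼────┼────┤ 
│ 10 │ 14 │ 13 │ 12 │ 
└────┴────┴────┴────┘ 
Moves: 3              
                      


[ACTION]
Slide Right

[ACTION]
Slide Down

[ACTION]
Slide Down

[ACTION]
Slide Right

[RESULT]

┌────┬────┬────┬────┐ 
│    │  1 │  3 │  4 │ 
├────┼────┼────┼────┤ 
│  2 │  5 │ 15 │  7 │ 
├────┼────┼────┼────┤ 
│  6 │  9 │  8 │ 11 │ 
├────┼────┼────┼────┤ 
│ 10 │ 14 │ 13 │ 12 │ 
└────┴────┴────┴────┘ 
Moves: 4              
                      


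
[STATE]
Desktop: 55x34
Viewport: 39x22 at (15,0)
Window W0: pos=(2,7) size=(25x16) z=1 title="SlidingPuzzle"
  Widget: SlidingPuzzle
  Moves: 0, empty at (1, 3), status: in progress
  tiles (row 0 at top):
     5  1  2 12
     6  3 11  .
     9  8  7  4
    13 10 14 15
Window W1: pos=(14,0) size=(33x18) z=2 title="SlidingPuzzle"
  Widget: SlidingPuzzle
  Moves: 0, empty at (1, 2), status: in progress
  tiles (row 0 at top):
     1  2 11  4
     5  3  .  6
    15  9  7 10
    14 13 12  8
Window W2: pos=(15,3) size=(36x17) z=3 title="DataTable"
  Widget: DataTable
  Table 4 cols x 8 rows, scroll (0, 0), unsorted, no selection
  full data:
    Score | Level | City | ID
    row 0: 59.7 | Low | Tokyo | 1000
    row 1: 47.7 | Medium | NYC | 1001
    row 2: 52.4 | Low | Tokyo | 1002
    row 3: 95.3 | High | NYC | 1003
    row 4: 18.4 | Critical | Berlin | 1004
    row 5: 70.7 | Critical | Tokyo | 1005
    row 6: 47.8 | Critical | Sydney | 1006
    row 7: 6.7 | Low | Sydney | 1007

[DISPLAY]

━━━━━━━━━━━━━━━━━━━━━━━━━━━━━━━┓       
 SlidingPuzzle                 ┃       
───────────────────────────────┨       
┏━━━━━━━━━━━━━━━━━━━━━━━━━━━━━━━━━━┓   
┃ DataTable                        ┃   
┠──────────────────────────────────┨   
┃Score│Level   │City  │ID          ┃   
┃─────┼────────┼──────┼────        ┃   
┃59.7 │Low     │Tokyo │1000        ┃   
┃47.7 │Medium  │NYC   │1001        ┃   
┃52.4 │Low     │Tokyo │1002        ┃   
┃95.3 │High    │NYC   │1003        ┃   
┃18.4 │Critical│Berlin│1004        ┃   
┃70.7 │Critical│Tokyo │1005        ┃   
┃47.8 │Critical│Sydney│1006        ┃   
┃6.7  │Low     │Sydney│1007        ┃   
┃                                  ┃   
┃                                  ┃   
┃                                  ┃   
┗━━━━━━━━━━━━━━━━━━━━━━━━━━━━━━━━━━┛   
           ┃                           
           ┃                           


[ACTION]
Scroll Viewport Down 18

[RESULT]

┃18.4 │Critical│Berlin│1004        ┃   
┃70.7 │Critical│Tokyo │1005        ┃   
┃47.8 │Critical│Sydney│1006        ┃   
┃6.7  │Low     │Sydney│1007        ┃   
┃                                  ┃   
┃                                  ┃   
┃                                  ┃   
┗━━━━━━━━━━━━━━━━━━━━━━━━━━━━━━━━━━┛   
           ┃                           
           ┃                           
━━━━━━━━━━━┛                           
                                       
                                       
                                       
                                       
                                       
                                       
                                       
                                       
                                       
                                       
                                       


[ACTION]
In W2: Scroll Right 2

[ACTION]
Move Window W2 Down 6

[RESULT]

┃Score│Level   │City  │ID          ┃   
┃─────┼────────┼──────┼────        ┃   
┃59.7 │Low     │Tokyo │1000        ┃   
┃47.7 │Medium  │NYC   │1001        ┃   
┃52.4 │Low     │Tokyo │1002        ┃   
┃95.3 │High    │NYC   │1003        ┃   
┃18.4 │Critical│Berlin│1004        ┃   
┃70.7 │Critical│Tokyo │1005        ┃   
┃47.8 │Critical│Sydney│1006        ┃   
┃6.7  │Low     │Sydney│1007        ┃   
┃                                  ┃   
┃                                  ┃   
┃                                  ┃   
┗━━━━━━━━━━━━━━━━━━━━━━━━━━━━━━━━━━┛   
                                       
                                       
                                       
                                       
                                       
                                       
                                       
                                       


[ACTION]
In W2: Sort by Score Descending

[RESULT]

┃Scor▼│Level   │City  │ID          ┃   
┃─────┼────────┼──────┼────        ┃   
┃95.3 │High    │NYC   │1003        ┃   
┃70.7 │Critical│Tokyo │1005        ┃   
┃59.7 │Low     │Tokyo │1000        ┃   
┃52.4 │Low     │Tokyo │1002        ┃   
┃47.8 │Critical│Sydney│1006        ┃   
┃47.7 │Medium  │NYC   │1001        ┃   
┃18.4 │Critical│Berlin│1004        ┃   
┃6.7  │Low     │Sydney│1007        ┃   
┃                                  ┃   
┃                                  ┃   
┃                                  ┃   
┗━━━━━━━━━━━━━━━━━━━━━━━━━━━━━━━━━━┛   
                                       
                                       
                                       
                                       
                                       
                                       
                                       
                                       


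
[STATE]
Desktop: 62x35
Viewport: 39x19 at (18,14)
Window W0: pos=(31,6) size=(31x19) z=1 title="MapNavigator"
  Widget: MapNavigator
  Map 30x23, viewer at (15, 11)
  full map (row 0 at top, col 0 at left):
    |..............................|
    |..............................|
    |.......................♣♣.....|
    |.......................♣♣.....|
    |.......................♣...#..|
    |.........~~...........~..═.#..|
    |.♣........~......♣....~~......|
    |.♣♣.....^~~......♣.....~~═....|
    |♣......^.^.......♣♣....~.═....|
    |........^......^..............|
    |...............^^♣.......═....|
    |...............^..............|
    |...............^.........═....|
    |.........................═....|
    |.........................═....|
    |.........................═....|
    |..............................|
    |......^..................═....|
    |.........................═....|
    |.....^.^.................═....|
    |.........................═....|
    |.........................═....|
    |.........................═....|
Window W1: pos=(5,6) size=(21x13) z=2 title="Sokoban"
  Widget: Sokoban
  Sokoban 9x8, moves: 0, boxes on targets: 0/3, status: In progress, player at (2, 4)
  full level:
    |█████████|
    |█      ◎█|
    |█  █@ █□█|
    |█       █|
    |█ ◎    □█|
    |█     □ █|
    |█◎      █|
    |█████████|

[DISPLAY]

       ┃     ┃.......^......^..........
       ┃     ┃..............^^♣.......═
       ┃     ┃..............@..........
3      ┃     ┃..............^.........═
━━━━━━━┛     ┃........................═
             ┃........................═
             ┃........................═
             ┃.........................
             ┃.....^..................═
             ┃........................═
             ┗━━━━━━━━━━━━━━━━━━━━━━━━━
                                       
                                       
                                       
                                       
                                       
                                       
                                       
                                       


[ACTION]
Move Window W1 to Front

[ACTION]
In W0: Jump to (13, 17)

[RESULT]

       ┃     ┃ ........................
       ┃     ┃ ........................
       ┃     ┃ ......^......@..........
3      ┃     ┃ ........................
━━━━━━━┛     ┃ .....^.^................
             ┃ ........................
             ┃ ........................
             ┃ ........................
             ┃                         
             ┃                         
             ┗━━━━━━━━━━━━━━━━━━━━━━━━━
                                       
                                       
                                       
                                       
                                       
                                       
                                       
                                       


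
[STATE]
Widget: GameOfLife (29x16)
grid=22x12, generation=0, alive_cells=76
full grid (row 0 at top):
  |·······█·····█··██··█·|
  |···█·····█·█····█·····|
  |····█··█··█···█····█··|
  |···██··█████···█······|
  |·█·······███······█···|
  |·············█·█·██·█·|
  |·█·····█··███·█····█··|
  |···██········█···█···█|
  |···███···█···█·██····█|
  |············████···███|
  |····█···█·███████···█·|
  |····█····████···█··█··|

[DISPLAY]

Gen: 0                       
·······█·····█··██··█·       
···█·····█·█····█·····       
····█··█··█···█····█··       
···██··█████···█······       
·█·······███······█···       
·············█·█·██·█·       
·█·····█··███·█····█··       
···██········█···█···█       
···███···█···█·██····█       
············████···███       
····█···█·███████···█·       
····█····████···█··█··       
                             
                             
                             


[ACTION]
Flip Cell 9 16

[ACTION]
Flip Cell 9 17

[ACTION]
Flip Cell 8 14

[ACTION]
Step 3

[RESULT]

Gen: 3                       
······················       
··············██······       
···██·········██··█···       
···██············██···       
·············██···██··       
············█·█·█···█·       
············█·█·██····       
··███········█·██····█       
··███······██········█       
·········█······█····█       
·················████·       
······················       
                             
                             
                             


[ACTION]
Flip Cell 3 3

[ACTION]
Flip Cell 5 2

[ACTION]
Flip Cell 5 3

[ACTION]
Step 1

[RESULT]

Gen: 4                       
······················       
··············██······       
···██·········█████···       
···██········█·█·█····       
···█·········███··██··       
············█·█·█·██··       
····█·······█·█··█····       
··█·█······█·█████····       
··█·█·······█··██···██       
···█·············███·█       
·················████·       
··················██··       
                             
                             
                             


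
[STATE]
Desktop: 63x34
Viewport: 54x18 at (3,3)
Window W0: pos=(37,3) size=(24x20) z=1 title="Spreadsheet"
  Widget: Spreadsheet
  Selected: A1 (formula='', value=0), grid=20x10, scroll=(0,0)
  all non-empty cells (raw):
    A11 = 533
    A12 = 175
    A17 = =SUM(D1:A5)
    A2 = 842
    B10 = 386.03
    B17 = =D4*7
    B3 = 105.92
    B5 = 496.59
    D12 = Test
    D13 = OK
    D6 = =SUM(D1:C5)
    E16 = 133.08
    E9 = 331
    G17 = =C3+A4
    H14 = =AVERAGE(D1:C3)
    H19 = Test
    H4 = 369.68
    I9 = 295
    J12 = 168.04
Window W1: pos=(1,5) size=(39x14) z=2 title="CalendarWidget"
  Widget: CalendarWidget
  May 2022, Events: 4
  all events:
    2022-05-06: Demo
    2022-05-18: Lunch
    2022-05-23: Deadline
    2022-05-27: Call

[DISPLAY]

                                  ┏━━━━━━━━━━━━━━━━━━━
                                  ┃ Spreadsheet       
━━━━━━━━━━━━━━━━━━━━━━━━━━━━━━━━━━━━┓─────────────────
CalendarWidget                      ┃:                
────────────────────────────────────┨     A       B   
              May 2022              ┃-----------------
o Tu We Th Fr Sa Su                 ┃1      [0]       
                  1                 ┃2      842       
2  3  4  5  6*  7  8                ┃3        0  105.9
9 10 11 12 13 14 15                 ┃4        0       
6 17 18* 19 20 21 22                ┃5        0  496.5
3* 24 25 26 27* 28 29               ┃6        0       
0 31                                ┃7        0       
                                    ┃8        0       
                                    ┃9        0       
━━━━━━━━━━━━━━━━━━━━━━━━━━━━━━━━━━━━┛0        0  386.0
                                  ┃ 11      533       
                                  ┃ 12      175       


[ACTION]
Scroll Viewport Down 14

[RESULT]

                                    ┃8        0       
                                    ┃9        0       
━━━━━━━━━━━━━━━━━━━━━━━━━━━━━━━━━━━━┛0        0  386.0
                                  ┃ 11      533       
                                  ┃ 12      175       
                                  ┃ 13        0       
                                  ┗━━━━━━━━━━━━━━━━━━━
                                                      
                                                      
                                                      
                                                      
                                                      
                                                      
                                                      
                                                      
                                                      
                                                      
                                                      


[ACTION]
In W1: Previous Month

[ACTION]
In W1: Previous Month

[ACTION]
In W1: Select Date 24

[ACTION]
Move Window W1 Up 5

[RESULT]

                                  ┃  8        0       
                                  ┃  9        0       
                                  ┃ 10        0  386.0
                                  ┃ 11      533       
                                  ┃ 12      175       
                                  ┃ 13        0       
                                  ┗━━━━━━━━━━━━━━━━━━━
                                                      
                                                      
                                                      
                                                      
                                                      
                                                      
                                                      
                                                      
                                                      
                                                      
                                                      


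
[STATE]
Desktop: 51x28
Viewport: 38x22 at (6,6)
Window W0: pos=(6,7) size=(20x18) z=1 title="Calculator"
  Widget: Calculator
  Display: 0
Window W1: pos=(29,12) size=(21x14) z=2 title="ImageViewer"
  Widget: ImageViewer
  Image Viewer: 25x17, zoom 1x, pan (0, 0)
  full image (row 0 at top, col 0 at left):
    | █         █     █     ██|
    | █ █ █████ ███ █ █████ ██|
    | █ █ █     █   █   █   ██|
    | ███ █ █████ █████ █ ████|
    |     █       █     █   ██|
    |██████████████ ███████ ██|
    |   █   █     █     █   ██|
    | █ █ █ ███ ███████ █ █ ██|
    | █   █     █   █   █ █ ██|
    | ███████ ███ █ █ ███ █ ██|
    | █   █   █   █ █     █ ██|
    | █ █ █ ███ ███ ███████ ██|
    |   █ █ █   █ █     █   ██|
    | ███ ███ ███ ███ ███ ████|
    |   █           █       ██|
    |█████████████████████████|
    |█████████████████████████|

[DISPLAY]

                                      
┏━━━━━━━━━━━━━━━━━━┓                  
┃ Calculator       ┃                  
┠──────────────────┨                  
┃                 0┃                  
┃┌───┬───┬───┬───┐ ┃                  
┃│ 7 │ 8 │ 9 │ ÷ │ ┃   ┏━━━━━━━━━━━━━━
┃├───┼───┼───┼───┤ ┃   ┃ ImageViewer  
┃│ 4 │ 5 │ 6 │ × │ ┃   ┠──────────────
┃├───┼───┼───┼───┤ ┃   ┃ █         █  
┃│ 1 │ 2 │ 3 │ - │ ┃   ┃ █ █ █████ ███
┃├───┼───┼───┼───┤ ┃   ┃ █ █ █     █  
┃│ 0 │ . │ = │ + │ ┃   ┃ ███ █ █████ █
┃├───┼───┼───┼───┤ ┃   ┃     █       █
┃│ C │ MC│ MR│ M+│ ┃   ┃██████████████
┃└───┴───┴───┴───┘ ┃   ┃   █   █     █
┃                  ┃   ┃ █ █ █ ███ ███
┃                  ┃   ┃ █   █     █  
┗━━━━━━━━━━━━━━━━━━┛   ┃ ███████ ███ █
                       ┗━━━━━━━━━━━━━━
                                      
                                      


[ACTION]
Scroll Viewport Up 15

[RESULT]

                                      
                                      
                                      
                                      
                                      
                                      
                                      
┏━━━━━━━━━━━━━━━━━━┓                  
┃ Calculator       ┃                  
┠──────────────────┨                  
┃                 0┃                  
┃┌───┬───┬───┬───┐ ┃                  
┃│ 7 │ 8 │ 9 │ ÷ │ ┃   ┏━━━━━━━━━━━━━━
┃├───┼───┼───┼───┤ ┃   ┃ ImageViewer  
┃│ 4 │ 5 │ 6 │ × │ ┃   ┠──────────────
┃├───┼───┼───┼───┤ ┃   ┃ █         █  
┃│ 1 │ 2 │ 3 │ - │ ┃   ┃ █ █ █████ ███
┃├───┼───┼───┼───┤ ┃   ┃ █ █ █     █  
┃│ 0 │ . │ = │ + │ ┃   ┃ ███ █ █████ █
┃├───┼───┼───┼───┤ ┃   ┃     █       █
┃│ C │ MC│ MR│ M+│ ┃   ┃██████████████
┃└───┴───┴───┴───┘ ┃   ┃   █   █     █


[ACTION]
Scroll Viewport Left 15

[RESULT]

                                      
                                      
                                      
                                      
                                      
                                      
                                      
      ┏━━━━━━━━━━━━━━━━━━┓            
      ┃ Calculator       ┃            
      ┠──────────────────┨            
      ┃                 0┃            
      ┃┌───┬───┬───┬───┐ ┃            
      ┃│ 7 │ 8 │ 9 │ ÷ │ ┃   ┏━━━━━━━━
      ┃├───┼───┼───┼───┤ ┃   ┃ ImageVi
      ┃│ 4 │ 5 │ 6 │ × │ ┃   ┠────────
      ┃├───┼───┼───┼───┤ ┃   ┃ █      
      ┃│ 1 │ 2 │ 3 │ - │ ┃   ┃ █ █ ███
      ┃├───┼───┼───┼───┤ ┃   ┃ █ █ █  
      ┃│ 0 │ . │ = │ + │ ┃   ┃ ███ █ █
      ┃├───┼───┼───┼───┤ ┃   ┃     █  
      ┃│ C │ MC│ MR│ M+│ ┃   ┃████████
      ┃└───┴───┴───┴───┘ ┃   ┃   █   █


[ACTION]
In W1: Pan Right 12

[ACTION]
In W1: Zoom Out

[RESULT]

                                      
                                      
                                      
                                      
                                      
                                      
                                      
      ┏━━━━━━━━━━━━━━━━━━┓            
      ┃ Calculator       ┃            
      ┠──────────────────┨            
      ┃                 0┃            
      ┃┌───┬───┬───┬───┐ ┃            
      ┃│ 7 │ 8 │ 9 │ ÷ │ ┃   ┏━━━━━━━━
      ┃├───┼───┼───┼───┤ ┃   ┃ ImageVi
      ┃│ 4 │ 5 │ 6 │ × │ ┃   ┠────────
      ┃├───┼───┼───┼───┤ ┃   ┃     █  
      ┃│ 1 │ 2 │ 3 │ - │ ┃   ┃██ █ ███
      ┃├───┼───┼───┼───┤ ┃   ┃   █   █
      ┃│ 0 │ . │ = │ + │ ┃   ┃ █████ █
      ┃├───┼───┼───┼───┤ ┃   ┃ █     █
      ┃│ C │ MC│ MR│ M+│ ┃   ┃██ █████
      ┃└───┴───┴───┴───┘ ┃   ┃ █     █


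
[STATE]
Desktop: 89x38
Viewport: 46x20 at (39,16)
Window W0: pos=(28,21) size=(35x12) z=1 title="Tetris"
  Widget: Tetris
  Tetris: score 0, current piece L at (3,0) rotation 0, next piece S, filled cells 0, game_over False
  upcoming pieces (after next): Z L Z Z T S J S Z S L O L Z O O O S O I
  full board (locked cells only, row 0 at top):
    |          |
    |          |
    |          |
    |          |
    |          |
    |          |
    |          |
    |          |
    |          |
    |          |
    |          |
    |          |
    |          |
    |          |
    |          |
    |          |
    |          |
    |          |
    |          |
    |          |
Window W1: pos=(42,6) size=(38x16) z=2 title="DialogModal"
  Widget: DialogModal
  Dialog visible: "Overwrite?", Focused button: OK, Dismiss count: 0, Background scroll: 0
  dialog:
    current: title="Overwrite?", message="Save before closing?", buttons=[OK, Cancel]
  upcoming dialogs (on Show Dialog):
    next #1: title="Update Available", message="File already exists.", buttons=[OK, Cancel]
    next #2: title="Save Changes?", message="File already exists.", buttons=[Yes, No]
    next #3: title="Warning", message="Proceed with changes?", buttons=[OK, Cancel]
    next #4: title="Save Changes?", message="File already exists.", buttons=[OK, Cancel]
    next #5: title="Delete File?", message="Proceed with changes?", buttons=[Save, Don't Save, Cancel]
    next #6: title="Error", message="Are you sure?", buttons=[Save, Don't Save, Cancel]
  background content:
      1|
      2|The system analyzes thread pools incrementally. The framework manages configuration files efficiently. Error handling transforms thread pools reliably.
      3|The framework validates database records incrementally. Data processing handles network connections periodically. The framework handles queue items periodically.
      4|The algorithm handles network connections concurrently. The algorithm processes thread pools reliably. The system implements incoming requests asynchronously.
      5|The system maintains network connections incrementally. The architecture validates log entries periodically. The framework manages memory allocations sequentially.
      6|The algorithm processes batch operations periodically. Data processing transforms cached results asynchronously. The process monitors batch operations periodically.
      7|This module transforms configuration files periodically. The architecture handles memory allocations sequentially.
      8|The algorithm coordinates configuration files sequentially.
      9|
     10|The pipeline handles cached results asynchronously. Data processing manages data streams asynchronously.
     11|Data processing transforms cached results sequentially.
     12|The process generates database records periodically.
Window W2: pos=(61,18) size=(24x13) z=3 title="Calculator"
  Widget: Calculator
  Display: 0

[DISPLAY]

   ┃The al└──────────────────────┘igurat┃     
   ┃                                    ┃     
   ┃The pipeline handl┏━━━━━━━━━━━━━━━━━━━━━━┓
   ┃Data processing tr┃ Calculator           ┃
   ┃The process genera┠──────────────────────┨
━━━┗━━━━━━━━━━━━━━━━━━┃                     0┃
                      ┃┌───┬───┬───┬───┐     ┃
──────────────────────┃│ 7 │ 8 │ 9 │ ÷ │     ┃
│Next:                ┃├───┼───┼───┼───┤     ┃
│ ░░                  ┃│ 4 │ 5 │ 6 │ × │     ┃
│░░                   ┃├───┼───┼───┼───┤     ┃
│                     ┃│ 1 │ 2 │ 3 │ - │     ┃
│                     ┃├───┼───┼───┼───┤     ┃
│                     ┃│ 0 │ . │ = │ + │     ┃
│Score:               ┗━━━━━━━━━━━━━━━━━━━━━━┛
│0                     ┃                      
━━━━━━━━━━━━━━━━━━━━━━━┛                      
                                              
                                              
                                              


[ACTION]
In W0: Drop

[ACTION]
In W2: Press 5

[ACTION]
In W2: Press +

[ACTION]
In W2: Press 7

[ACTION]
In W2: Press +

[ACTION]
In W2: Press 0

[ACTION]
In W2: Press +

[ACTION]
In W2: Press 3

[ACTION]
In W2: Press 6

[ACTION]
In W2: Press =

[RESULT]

   ┃The al└──────────────────────┘igurat┃     
   ┃                                    ┃     
   ┃The pipeline handl┏━━━━━━━━━━━━━━━━━━━━━━┓
   ┃Data processing tr┃ Calculator           ┃
   ┃The process genera┠──────────────────────┨
━━━┗━━━━━━━━━━━━━━━━━━┃                    48┃
                      ┃┌───┬───┬───┬───┐     ┃
──────────────────────┃│ 7 │ 8 │ 9 │ ÷ │     ┃
│Next:                ┃├───┼───┼───┼───┤     ┃
│ ░░                  ┃│ 4 │ 5 │ 6 │ × │     ┃
│░░                   ┃├───┼───┼───┼───┤     ┃
│                     ┃│ 1 │ 2 │ 3 │ - │     ┃
│                     ┃├───┼───┼───┼───┤     ┃
│                     ┃│ 0 │ . │ = │ + │     ┃
│Score:               ┗━━━━━━━━━━━━━━━━━━━━━━┛
│0                     ┃                      
━━━━━━━━━━━━━━━━━━━━━━━┛                      
                                              
                                              
                                              


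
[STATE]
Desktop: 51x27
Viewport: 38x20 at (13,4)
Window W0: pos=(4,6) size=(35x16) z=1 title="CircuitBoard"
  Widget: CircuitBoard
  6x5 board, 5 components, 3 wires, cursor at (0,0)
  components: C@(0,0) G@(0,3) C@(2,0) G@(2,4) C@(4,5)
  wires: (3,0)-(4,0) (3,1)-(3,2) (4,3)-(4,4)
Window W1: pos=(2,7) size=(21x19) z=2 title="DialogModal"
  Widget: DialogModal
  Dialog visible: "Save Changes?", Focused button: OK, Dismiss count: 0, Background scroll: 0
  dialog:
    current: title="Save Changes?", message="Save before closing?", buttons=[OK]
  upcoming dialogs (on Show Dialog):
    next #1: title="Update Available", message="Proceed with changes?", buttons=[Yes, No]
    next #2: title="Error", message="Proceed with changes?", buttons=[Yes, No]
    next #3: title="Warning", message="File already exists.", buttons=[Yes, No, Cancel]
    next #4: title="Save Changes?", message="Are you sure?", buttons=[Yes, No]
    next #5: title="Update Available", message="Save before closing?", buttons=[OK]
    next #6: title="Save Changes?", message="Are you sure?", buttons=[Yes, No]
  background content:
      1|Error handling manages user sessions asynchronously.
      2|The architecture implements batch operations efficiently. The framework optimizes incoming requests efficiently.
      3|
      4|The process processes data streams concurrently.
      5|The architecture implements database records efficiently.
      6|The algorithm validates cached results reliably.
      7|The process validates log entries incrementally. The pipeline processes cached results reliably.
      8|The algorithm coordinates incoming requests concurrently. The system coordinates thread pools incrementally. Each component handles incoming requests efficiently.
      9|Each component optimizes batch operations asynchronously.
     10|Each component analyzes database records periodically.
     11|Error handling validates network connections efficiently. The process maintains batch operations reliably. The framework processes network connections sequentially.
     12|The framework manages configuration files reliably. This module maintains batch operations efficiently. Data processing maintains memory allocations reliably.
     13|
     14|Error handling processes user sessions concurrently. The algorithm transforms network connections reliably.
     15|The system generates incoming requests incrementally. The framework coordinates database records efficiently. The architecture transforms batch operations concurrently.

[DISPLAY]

                                      
                                      
━━━━━━━━━━━━━━━━━━━━━━━━━┓            
━━━━━━━━━┓               ┃            
al       ┃───────────────┨            
─────────┨               ┃            
ling mana┃               ┃            
ecture im┃               ┃            
         ┃               ┃            
s process┃               ┃            
ecture im┃  G            ┃            
──────┐id┃               ┃            
anges?│at┃               ┃            
fore c│rd┃               ┃            
K]    │ti┃─ ·   C        ┃            
──────┘al┃               ┃            
ling vali┃               ┃            
ork manag┃━━━━━━━━━━━━━━━┛            
         ┃                            
ling proc┃                            


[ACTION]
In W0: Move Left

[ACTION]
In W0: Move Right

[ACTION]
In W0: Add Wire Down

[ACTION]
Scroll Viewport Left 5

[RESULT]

                                      
                                      
━━━━━━━━━━━━━━━━━━━━━━━━━━━━━━┓       
━━━━━━━━━━━━━━┓               ┃       
ogModal       ┃───────────────┨       
──────────────┨               ┃       
 handling mana┃               ┃       
rchitecture im┃               ┃       
              ┃               ┃       
rocess process┃               ┃       
rchitecture im┃  G            ┃       
───────────┐id┃               ┃       
ve Changes?│at┃               ┃       
ve before c│rd┃               ┃       
   [OK]    │ti┃─ ·   C        ┃       
───────────┘al┃               ┃       
 handling vali┃               ┃       
ramework manag┃━━━━━━━━━━━━━━━┛       
              ┃                       
 handling proc┃                       


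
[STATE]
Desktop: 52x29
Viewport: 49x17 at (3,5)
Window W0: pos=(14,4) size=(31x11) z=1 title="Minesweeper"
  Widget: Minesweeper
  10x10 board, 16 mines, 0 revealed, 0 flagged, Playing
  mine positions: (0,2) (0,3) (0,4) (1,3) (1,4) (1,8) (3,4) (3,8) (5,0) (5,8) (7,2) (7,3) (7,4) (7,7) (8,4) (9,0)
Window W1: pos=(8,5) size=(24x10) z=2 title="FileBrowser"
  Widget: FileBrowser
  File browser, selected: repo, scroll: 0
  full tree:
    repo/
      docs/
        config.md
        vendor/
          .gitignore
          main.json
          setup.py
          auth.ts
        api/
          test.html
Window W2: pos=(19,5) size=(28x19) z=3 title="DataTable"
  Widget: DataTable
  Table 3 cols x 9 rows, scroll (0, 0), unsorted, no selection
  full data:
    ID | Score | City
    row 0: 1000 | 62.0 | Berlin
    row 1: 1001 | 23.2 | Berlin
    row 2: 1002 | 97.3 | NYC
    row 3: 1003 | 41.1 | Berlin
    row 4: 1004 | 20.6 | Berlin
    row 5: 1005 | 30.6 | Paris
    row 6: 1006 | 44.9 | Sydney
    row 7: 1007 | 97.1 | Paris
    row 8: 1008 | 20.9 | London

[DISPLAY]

     ┏━━━━━━━━━━┏━━━━━━━━━━━━━━━━━━━━━━━━━━┓     
     ┃ FileBrows┃ DataTable                ┃     
     ┠──────────┠──────────────────────────┨     
     ┃> [-] repo┃ID  │Score│City           ┃     
     ┃    [+] do┃────┼─────┼──────         ┃     
     ┃          ┃1000│62.0 │Berlin         ┃     
     ┃          ┃1001│23.2 │Berlin         ┃     
     ┃          ┃1002│97.3 │NYC            ┃     
     ┃          ┃1003│41.1 │Berlin         ┃     
     ┗━━━━━━━━━━┃1004│20.6 │Berlin         ┃     
                ┃1005│30.6 │Paris          ┃     
                ┃1006│44.9 │Sydney         ┃     
                ┃1007│97.1 │Paris          ┃     
                ┃1008│20.9 │London         ┃     
                ┃                          ┃     
                ┃                          ┃     
                ┃                          ┃     


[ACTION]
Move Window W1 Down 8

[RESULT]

           ┃ Min┏━━━━━━━━━━━━━━━━━━━━━━━━━━┓     
           ┠────┃ DataTable                ┃     
           ┃■■■■┠──────────────────────────┨     
           ┃■■■■┃ID  │Score│City           ┃     
           ┃■■■■┃────┼─────┼──────         ┃     
           ┃■■■■┃1000│62.0 │Berlin         ┃     
           ┃■■■■┃1001│23.2 │Berlin         ┃     
           ┃■■■■┃1002│97.3 │NYC            ┃     
     ┏━━━━━━━━━━┃1003│41.1 │Berlin         ┃     
     ┃ FileBrows┃1004│20.6 │Berlin         ┃     
     ┠──────────┃1005│30.6 │Paris          ┃     
     ┃> [-] repo┃1006│44.9 │Sydney         ┃     
     ┃    [+] do┃1007│97.1 │Paris          ┃     
     ┃          ┃1008│20.9 │London         ┃     
     ┃          ┃                          ┃     
     ┃          ┃                          ┃     
     ┃          ┃                          ┃     


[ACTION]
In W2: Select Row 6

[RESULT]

           ┃ Min┏━━━━━━━━━━━━━━━━━━━━━━━━━━┓     
           ┠────┃ DataTable                ┃     
           ┃■■■■┠──────────────────────────┨     
           ┃■■■■┃ID  │Score│City           ┃     
           ┃■■■■┃────┼─────┼──────         ┃     
           ┃■■■■┃1000│62.0 │Berlin         ┃     
           ┃■■■■┃1001│23.2 │Berlin         ┃     
           ┃■■■■┃1002│97.3 │NYC            ┃     
     ┏━━━━━━━━━━┃1003│41.1 │Berlin         ┃     
     ┃ FileBrows┃1004│20.6 │Berlin         ┃     
     ┠──────────┃1005│30.6 │Paris          ┃     
     ┃> [-] repo┃>006│44.9 │Sydney         ┃     
     ┃    [+] do┃1007│97.1 │Paris          ┃     
     ┃          ┃1008│20.9 │London         ┃     
     ┃          ┃                          ┃     
     ┃          ┃                          ┃     
     ┃          ┃                          ┃     


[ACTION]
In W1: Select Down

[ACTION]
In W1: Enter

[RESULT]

           ┃ Min┏━━━━━━━━━━━━━━━━━━━━━━━━━━┓     
           ┠────┃ DataTable                ┃     
           ┃■■■■┠──────────────────────────┨     
           ┃■■■■┃ID  │Score│City           ┃     
           ┃■■■■┃────┼─────┼──────         ┃     
           ┃■■■■┃1000│62.0 │Berlin         ┃     
           ┃■■■■┃1001│23.2 │Berlin         ┃     
           ┃■■■■┃1002│97.3 │NYC            ┃     
     ┏━━━━━━━━━━┃1003│41.1 │Berlin         ┃     
     ┃ FileBrows┃1004│20.6 │Berlin         ┃     
     ┠──────────┃1005│30.6 │Paris          ┃     
     ┃  [-] repo┃>006│44.9 │Sydney         ┃     
     ┃  > [-] do┃1007│97.1 │Paris          ┃     
     ┃      conf┃1008│20.9 │London         ┃     
     ┃      [+] ┃                          ┃     
     ┃      [+] ┃                          ┃     
     ┃          ┃                          ┃     
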